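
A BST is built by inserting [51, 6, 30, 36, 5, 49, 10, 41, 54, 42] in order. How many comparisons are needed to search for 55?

Search path for 55: 51 -> 54
Found: False
Comparisons: 2


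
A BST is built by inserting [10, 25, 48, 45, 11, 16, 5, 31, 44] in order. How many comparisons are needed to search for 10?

Search path for 10: 10
Found: True
Comparisons: 1


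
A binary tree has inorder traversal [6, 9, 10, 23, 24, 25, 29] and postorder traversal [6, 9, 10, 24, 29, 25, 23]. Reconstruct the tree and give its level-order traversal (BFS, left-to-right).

Inorder:   [6, 9, 10, 23, 24, 25, 29]
Postorder: [6, 9, 10, 24, 29, 25, 23]
Algorithm: postorder visits root last, so walk postorder right-to-left;
each value is the root of the current inorder slice — split it at that
value, recurse on the right subtree first, then the left.
Recursive splits:
  root=23; inorder splits into left=[6, 9, 10], right=[24, 25, 29]
  root=25; inorder splits into left=[24], right=[29]
  root=29; inorder splits into left=[], right=[]
  root=24; inorder splits into left=[], right=[]
  root=10; inorder splits into left=[6, 9], right=[]
  root=9; inorder splits into left=[6], right=[]
  root=6; inorder splits into left=[], right=[]
Reconstructed level-order: [23, 10, 25, 9, 24, 29, 6]


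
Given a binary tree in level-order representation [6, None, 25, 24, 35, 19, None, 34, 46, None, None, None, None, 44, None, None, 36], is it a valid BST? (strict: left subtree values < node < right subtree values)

Level-order array: [6, None, 25, 24, 35, 19, None, 34, 46, None, None, None, None, 44, None, None, 36]
Validate using subtree bounds (lo, hi): at each node, require lo < value < hi,
then recurse left with hi=value and right with lo=value.
Preorder trace (stopping at first violation):
  at node 6 with bounds (-inf, +inf): OK
  at node 25 with bounds (6, +inf): OK
  at node 24 with bounds (6, 25): OK
  at node 19 with bounds (6, 24): OK
  at node 35 with bounds (25, +inf): OK
  at node 34 with bounds (25, 35): OK
  at node 46 with bounds (35, +inf): OK
  at node 44 with bounds (35, 46): OK
  at node 36 with bounds (44, 46): VIOLATION
Node 36 violates its bound: not (44 < 36 < 46).
Result: Not a valid BST


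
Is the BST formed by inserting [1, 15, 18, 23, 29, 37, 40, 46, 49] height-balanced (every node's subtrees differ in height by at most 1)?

Tree (level-order array): [1, None, 15, None, 18, None, 23, None, 29, None, 37, None, 40, None, 46, None, 49]
Definition: a tree is height-balanced if, at every node, |h(left) - h(right)| <= 1 (empty subtree has height -1).
Bottom-up per-node check:
  node 49: h_left=-1, h_right=-1, diff=0 [OK], height=0
  node 46: h_left=-1, h_right=0, diff=1 [OK], height=1
  node 40: h_left=-1, h_right=1, diff=2 [FAIL (|-1-1|=2 > 1)], height=2
  node 37: h_left=-1, h_right=2, diff=3 [FAIL (|-1-2|=3 > 1)], height=3
  node 29: h_left=-1, h_right=3, diff=4 [FAIL (|-1-3|=4 > 1)], height=4
  node 23: h_left=-1, h_right=4, diff=5 [FAIL (|-1-4|=5 > 1)], height=5
  node 18: h_left=-1, h_right=5, diff=6 [FAIL (|-1-5|=6 > 1)], height=6
  node 15: h_left=-1, h_right=6, diff=7 [FAIL (|-1-6|=7 > 1)], height=7
  node 1: h_left=-1, h_right=7, diff=8 [FAIL (|-1-7|=8 > 1)], height=8
Node 40 violates the condition: |-1 - 1| = 2 > 1.
Result: Not balanced


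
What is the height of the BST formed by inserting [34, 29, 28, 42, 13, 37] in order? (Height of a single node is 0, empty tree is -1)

Insertion order: [34, 29, 28, 42, 13, 37]
Tree (level-order array): [34, 29, 42, 28, None, 37, None, 13]
Compute height bottom-up (empty subtree = -1):
  height(13) = 1 + max(-1, -1) = 0
  height(28) = 1 + max(0, -1) = 1
  height(29) = 1 + max(1, -1) = 2
  height(37) = 1 + max(-1, -1) = 0
  height(42) = 1 + max(0, -1) = 1
  height(34) = 1 + max(2, 1) = 3
Height = 3


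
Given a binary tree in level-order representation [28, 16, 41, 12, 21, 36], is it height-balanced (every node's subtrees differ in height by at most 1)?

Tree (level-order array): [28, 16, 41, 12, 21, 36]
Definition: a tree is height-balanced if, at every node, |h(left) - h(right)| <= 1 (empty subtree has height -1).
Bottom-up per-node check:
  node 12: h_left=-1, h_right=-1, diff=0 [OK], height=0
  node 21: h_left=-1, h_right=-1, diff=0 [OK], height=0
  node 16: h_left=0, h_right=0, diff=0 [OK], height=1
  node 36: h_left=-1, h_right=-1, diff=0 [OK], height=0
  node 41: h_left=0, h_right=-1, diff=1 [OK], height=1
  node 28: h_left=1, h_right=1, diff=0 [OK], height=2
All nodes satisfy the balance condition.
Result: Balanced


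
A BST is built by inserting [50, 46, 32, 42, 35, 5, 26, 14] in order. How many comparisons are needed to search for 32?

Search path for 32: 50 -> 46 -> 32
Found: True
Comparisons: 3


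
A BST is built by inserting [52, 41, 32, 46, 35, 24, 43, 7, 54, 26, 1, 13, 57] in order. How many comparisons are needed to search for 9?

Search path for 9: 52 -> 41 -> 32 -> 24 -> 7 -> 13
Found: False
Comparisons: 6


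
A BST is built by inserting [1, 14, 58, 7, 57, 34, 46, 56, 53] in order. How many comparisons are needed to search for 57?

Search path for 57: 1 -> 14 -> 58 -> 57
Found: True
Comparisons: 4


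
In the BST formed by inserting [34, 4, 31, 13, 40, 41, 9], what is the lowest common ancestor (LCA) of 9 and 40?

Tree insertion order: [34, 4, 31, 13, 40, 41, 9]
Tree (level-order array): [34, 4, 40, None, 31, None, 41, 13, None, None, None, 9]
In a BST, the LCA of p=9, q=40 is the first node v on the
root-to-leaf path with p <= v <= q (go left if both < v, right if both > v).
Walk from root:
  at 34: 9 <= 34 <= 40, this is the LCA
LCA = 34


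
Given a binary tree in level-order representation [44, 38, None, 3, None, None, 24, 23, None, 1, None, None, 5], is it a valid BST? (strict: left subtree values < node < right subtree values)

Level-order array: [44, 38, None, 3, None, None, 24, 23, None, 1, None, None, 5]
Validate using subtree bounds (lo, hi): at each node, require lo < value < hi,
then recurse left with hi=value and right with lo=value.
Preorder trace (stopping at first violation):
  at node 44 with bounds (-inf, +inf): OK
  at node 38 with bounds (-inf, 44): OK
  at node 3 with bounds (-inf, 38): OK
  at node 24 with bounds (3, 38): OK
  at node 23 with bounds (3, 24): OK
  at node 1 with bounds (3, 23): VIOLATION
Node 1 violates its bound: not (3 < 1 < 23).
Result: Not a valid BST


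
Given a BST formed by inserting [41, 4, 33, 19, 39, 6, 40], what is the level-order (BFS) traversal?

Tree insertion order: [41, 4, 33, 19, 39, 6, 40]
Tree (level-order array): [41, 4, None, None, 33, 19, 39, 6, None, None, 40]
BFS from the root, enqueuing left then right child of each popped node:
  queue [41] -> pop 41, enqueue [4], visited so far: [41]
  queue [4] -> pop 4, enqueue [33], visited so far: [41, 4]
  queue [33] -> pop 33, enqueue [19, 39], visited so far: [41, 4, 33]
  queue [19, 39] -> pop 19, enqueue [6], visited so far: [41, 4, 33, 19]
  queue [39, 6] -> pop 39, enqueue [40], visited so far: [41, 4, 33, 19, 39]
  queue [6, 40] -> pop 6, enqueue [none], visited so far: [41, 4, 33, 19, 39, 6]
  queue [40] -> pop 40, enqueue [none], visited so far: [41, 4, 33, 19, 39, 6, 40]
Result: [41, 4, 33, 19, 39, 6, 40]


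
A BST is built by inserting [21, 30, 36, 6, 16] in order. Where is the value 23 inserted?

Starting tree (level order): [21, 6, 30, None, 16, None, 36]
Insertion path: 21 -> 30
Result: insert 23 as left child of 30
Final tree (level order): [21, 6, 30, None, 16, 23, 36]


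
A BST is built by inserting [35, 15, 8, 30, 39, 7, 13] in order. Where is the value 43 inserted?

Starting tree (level order): [35, 15, 39, 8, 30, None, None, 7, 13]
Insertion path: 35 -> 39
Result: insert 43 as right child of 39
Final tree (level order): [35, 15, 39, 8, 30, None, 43, 7, 13]


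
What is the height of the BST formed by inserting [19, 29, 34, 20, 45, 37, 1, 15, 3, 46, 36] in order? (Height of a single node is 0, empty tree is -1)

Insertion order: [19, 29, 34, 20, 45, 37, 1, 15, 3, 46, 36]
Tree (level-order array): [19, 1, 29, None, 15, 20, 34, 3, None, None, None, None, 45, None, None, 37, 46, 36]
Compute height bottom-up (empty subtree = -1):
  height(3) = 1 + max(-1, -1) = 0
  height(15) = 1 + max(0, -1) = 1
  height(1) = 1 + max(-1, 1) = 2
  height(20) = 1 + max(-1, -1) = 0
  height(36) = 1 + max(-1, -1) = 0
  height(37) = 1 + max(0, -1) = 1
  height(46) = 1 + max(-1, -1) = 0
  height(45) = 1 + max(1, 0) = 2
  height(34) = 1 + max(-1, 2) = 3
  height(29) = 1 + max(0, 3) = 4
  height(19) = 1 + max(2, 4) = 5
Height = 5


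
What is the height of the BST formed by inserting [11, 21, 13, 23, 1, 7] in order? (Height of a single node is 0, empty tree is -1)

Insertion order: [11, 21, 13, 23, 1, 7]
Tree (level-order array): [11, 1, 21, None, 7, 13, 23]
Compute height bottom-up (empty subtree = -1):
  height(7) = 1 + max(-1, -1) = 0
  height(1) = 1 + max(-1, 0) = 1
  height(13) = 1 + max(-1, -1) = 0
  height(23) = 1 + max(-1, -1) = 0
  height(21) = 1 + max(0, 0) = 1
  height(11) = 1 + max(1, 1) = 2
Height = 2


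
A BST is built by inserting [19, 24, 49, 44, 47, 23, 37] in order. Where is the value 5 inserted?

Starting tree (level order): [19, None, 24, 23, 49, None, None, 44, None, 37, 47]
Insertion path: 19
Result: insert 5 as left child of 19
Final tree (level order): [19, 5, 24, None, None, 23, 49, None, None, 44, None, 37, 47]


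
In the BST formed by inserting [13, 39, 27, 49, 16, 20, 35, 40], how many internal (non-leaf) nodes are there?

Tree built from: [13, 39, 27, 49, 16, 20, 35, 40]
Tree (level-order array): [13, None, 39, 27, 49, 16, 35, 40, None, None, 20]
Rule: An internal node has at least one child.
Per-node child counts:
  node 13: 1 child(ren)
  node 39: 2 child(ren)
  node 27: 2 child(ren)
  node 16: 1 child(ren)
  node 20: 0 child(ren)
  node 35: 0 child(ren)
  node 49: 1 child(ren)
  node 40: 0 child(ren)
Matching nodes: [13, 39, 27, 16, 49]
Count of internal (non-leaf) nodes: 5


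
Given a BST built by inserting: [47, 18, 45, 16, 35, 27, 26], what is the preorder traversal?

Tree insertion order: [47, 18, 45, 16, 35, 27, 26]
Tree (level-order array): [47, 18, None, 16, 45, None, None, 35, None, 27, None, 26]
Preorder traversal: [47, 18, 16, 45, 35, 27, 26]


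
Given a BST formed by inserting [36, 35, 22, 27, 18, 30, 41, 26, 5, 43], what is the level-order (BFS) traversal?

Tree insertion order: [36, 35, 22, 27, 18, 30, 41, 26, 5, 43]
Tree (level-order array): [36, 35, 41, 22, None, None, 43, 18, 27, None, None, 5, None, 26, 30]
BFS from the root, enqueuing left then right child of each popped node:
  queue [36] -> pop 36, enqueue [35, 41], visited so far: [36]
  queue [35, 41] -> pop 35, enqueue [22], visited so far: [36, 35]
  queue [41, 22] -> pop 41, enqueue [43], visited so far: [36, 35, 41]
  queue [22, 43] -> pop 22, enqueue [18, 27], visited so far: [36, 35, 41, 22]
  queue [43, 18, 27] -> pop 43, enqueue [none], visited so far: [36, 35, 41, 22, 43]
  queue [18, 27] -> pop 18, enqueue [5], visited so far: [36, 35, 41, 22, 43, 18]
  queue [27, 5] -> pop 27, enqueue [26, 30], visited so far: [36, 35, 41, 22, 43, 18, 27]
  queue [5, 26, 30] -> pop 5, enqueue [none], visited so far: [36, 35, 41, 22, 43, 18, 27, 5]
  queue [26, 30] -> pop 26, enqueue [none], visited so far: [36, 35, 41, 22, 43, 18, 27, 5, 26]
  queue [30] -> pop 30, enqueue [none], visited so far: [36, 35, 41, 22, 43, 18, 27, 5, 26, 30]
Result: [36, 35, 41, 22, 43, 18, 27, 5, 26, 30]


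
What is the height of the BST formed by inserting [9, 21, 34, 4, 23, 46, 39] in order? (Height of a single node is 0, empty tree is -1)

Insertion order: [9, 21, 34, 4, 23, 46, 39]
Tree (level-order array): [9, 4, 21, None, None, None, 34, 23, 46, None, None, 39]
Compute height bottom-up (empty subtree = -1):
  height(4) = 1 + max(-1, -1) = 0
  height(23) = 1 + max(-1, -1) = 0
  height(39) = 1 + max(-1, -1) = 0
  height(46) = 1 + max(0, -1) = 1
  height(34) = 1 + max(0, 1) = 2
  height(21) = 1 + max(-1, 2) = 3
  height(9) = 1 + max(0, 3) = 4
Height = 4


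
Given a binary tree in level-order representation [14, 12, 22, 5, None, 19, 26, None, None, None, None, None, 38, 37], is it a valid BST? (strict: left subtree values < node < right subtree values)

Level-order array: [14, 12, 22, 5, None, 19, 26, None, None, None, None, None, 38, 37]
Validate using subtree bounds (lo, hi): at each node, require lo < value < hi,
then recurse left with hi=value and right with lo=value.
Preorder trace (stopping at first violation):
  at node 14 with bounds (-inf, +inf): OK
  at node 12 with bounds (-inf, 14): OK
  at node 5 with bounds (-inf, 12): OK
  at node 22 with bounds (14, +inf): OK
  at node 19 with bounds (14, 22): OK
  at node 26 with bounds (22, +inf): OK
  at node 38 with bounds (26, +inf): OK
  at node 37 with bounds (26, 38): OK
No violation found at any node.
Result: Valid BST


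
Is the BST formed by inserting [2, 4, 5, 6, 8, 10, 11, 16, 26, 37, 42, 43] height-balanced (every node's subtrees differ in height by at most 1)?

Tree (level-order array): [2, None, 4, None, 5, None, 6, None, 8, None, 10, None, 11, None, 16, None, 26, None, 37, None, 42, None, 43]
Definition: a tree is height-balanced if, at every node, |h(left) - h(right)| <= 1 (empty subtree has height -1).
Bottom-up per-node check:
  node 43: h_left=-1, h_right=-1, diff=0 [OK], height=0
  node 42: h_left=-1, h_right=0, diff=1 [OK], height=1
  node 37: h_left=-1, h_right=1, diff=2 [FAIL (|-1-1|=2 > 1)], height=2
  node 26: h_left=-1, h_right=2, diff=3 [FAIL (|-1-2|=3 > 1)], height=3
  node 16: h_left=-1, h_right=3, diff=4 [FAIL (|-1-3|=4 > 1)], height=4
  node 11: h_left=-1, h_right=4, diff=5 [FAIL (|-1-4|=5 > 1)], height=5
  node 10: h_left=-1, h_right=5, diff=6 [FAIL (|-1-5|=6 > 1)], height=6
  node 8: h_left=-1, h_right=6, diff=7 [FAIL (|-1-6|=7 > 1)], height=7
  node 6: h_left=-1, h_right=7, diff=8 [FAIL (|-1-7|=8 > 1)], height=8
  node 5: h_left=-1, h_right=8, diff=9 [FAIL (|-1-8|=9 > 1)], height=9
  node 4: h_left=-1, h_right=9, diff=10 [FAIL (|-1-9|=10 > 1)], height=10
  node 2: h_left=-1, h_right=10, diff=11 [FAIL (|-1-10|=11 > 1)], height=11
Node 37 violates the condition: |-1 - 1| = 2 > 1.
Result: Not balanced


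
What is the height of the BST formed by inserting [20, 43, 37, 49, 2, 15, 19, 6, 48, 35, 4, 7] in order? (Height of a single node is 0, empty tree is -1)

Insertion order: [20, 43, 37, 49, 2, 15, 19, 6, 48, 35, 4, 7]
Tree (level-order array): [20, 2, 43, None, 15, 37, 49, 6, 19, 35, None, 48, None, 4, 7]
Compute height bottom-up (empty subtree = -1):
  height(4) = 1 + max(-1, -1) = 0
  height(7) = 1 + max(-1, -1) = 0
  height(6) = 1 + max(0, 0) = 1
  height(19) = 1 + max(-1, -1) = 0
  height(15) = 1 + max(1, 0) = 2
  height(2) = 1 + max(-1, 2) = 3
  height(35) = 1 + max(-1, -1) = 0
  height(37) = 1 + max(0, -1) = 1
  height(48) = 1 + max(-1, -1) = 0
  height(49) = 1 + max(0, -1) = 1
  height(43) = 1 + max(1, 1) = 2
  height(20) = 1 + max(3, 2) = 4
Height = 4


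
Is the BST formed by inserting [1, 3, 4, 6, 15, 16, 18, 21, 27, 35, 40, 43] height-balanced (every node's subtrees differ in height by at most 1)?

Tree (level-order array): [1, None, 3, None, 4, None, 6, None, 15, None, 16, None, 18, None, 21, None, 27, None, 35, None, 40, None, 43]
Definition: a tree is height-balanced if, at every node, |h(left) - h(right)| <= 1 (empty subtree has height -1).
Bottom-up per-node check:
  node 43: h_left=-1, h_right=-1, diff=0 [OK], height=0
  node 40: h_left=-1, h_right=0, diff=1 [OK], height=1
  node 35: h_left=-1, h_right=1, diff=2 [FAIL (|-1-1|=2 > 1)], height=2
  node 27: h_left=-1, h_right=2, diff=3 [FAIL (|-1-2|=3 > 1)], height=3
  node 21: h_left=-1, h_right=3, diff=4 [FAIL (|-1-3|=4 > 1)], height=4
  node 18: h_left=-1, h_right=4, diff=5 [FAIL (|-1-4|=5 > 1)], height=5
  node 16: h_left=-1, h_right=5, diff=6 [FAIL (|-1-5|=6 > 1)], height=6
  node 15: h_left=-1, h_right=6, diff=7 [FAIL (|-1-6|=7 > 1)], height=7
  node 6: h_left=-1, h_right=7, diff=8 [FAIL (|-1-7|=8 > 1)], height=8
  node 4: h_left=-1, h_right=8, diff=9 [FAIL (|-1-8|=9 > 1)], height=9
  node 3: h_left=-1, h_right=9, diff=10 [FAIL (|-1-9|=10 > 1)], height=10
  node 1: h_left=-1, h_right=10, diff=11 [FAIL (|-1-10|=11 > 1)], height=11
Node 35 violates the condition: |-1 - 1| = 2 > 1.
Result: Not balanced


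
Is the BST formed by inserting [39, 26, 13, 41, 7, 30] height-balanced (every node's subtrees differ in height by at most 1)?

Tree (level-order array): [39, 26, 41, 13, 30, None, None, 7]
Definition: a tree is height-balanced if, at every node, |h(left) - h(right)| <= 1 (empty subtree has height -1).
Bottom-up per-node check:
  node 7: h_left=-1, h_right=-1, diff=0 [OK], height=0
  node 13: h_left=0, h_right=-1, diff=1 [OK], height=1
  node 30: h_left=-1, h_right=-1, diff=0 [OK], height=0
  node 26: h_left=1, h_right=0, diff=1 [OK], height=2
  node 41: h_left=-1, h_right=-1, diff=0 [OK], height=0
  node 39: h_left=2, h_right=0, diff=2 [FAIL (|2-0|=2 > 1)], height=3
Node 39 violates the condition: |2 - 0| = 2 > 1.
Result: Not balanced


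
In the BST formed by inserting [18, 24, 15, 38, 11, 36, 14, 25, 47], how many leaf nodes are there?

Tree built from: [18, 24, 15, 38, 11, 36, 14, 25, 47]
Tree (level-order array): [18, 15, 24, 11, None, None, 38, None, 14, 36, 47, None, None, 25]
Rule: A leaf has 0 children.
Per-node child counts:
  node 18: 2 child(ren)
  node 15: 1 child(ren)
  node 11: 1 child(ren)
  node 14: 0 child(ren)
  node 24: 1 child(ren)
  node 38: 2 child(ren)
  node 36: 1 child(ren)
  node 25: 0 child(ren)
  node 47: 0 child(ren)
Matching nodes: [14, 25, 47]
Count of leaf nodes: 3


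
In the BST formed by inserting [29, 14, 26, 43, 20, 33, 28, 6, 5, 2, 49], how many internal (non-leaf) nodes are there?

Tree built from: [29, 14, 26, 43, 20, 33, 28, 6, 5, 2, 49]
Tree (level-order array): [29, 14, 43, 6, 26, 33, 49, 5, None, 20, 28, None, None, None, None, 2]
Rule: An internal node has at least one child.
Per-node child counts:
  node 29: 2 child(ren)
  node 14: 2 child(ren)
  node 6: 1 child(ren)
  node 5: 1 child(ren)
  node 2: 0 child(ren)
  node 26: 2 child(ren)
  node 20: 0 child(ren)
  node 28: 0 child(ren)
  node 43: 2 child(ren)
  node 33: 0 child(ren)
  node 49: 0 child(ren)
Matching nodes: [29, 14, 6, 5, 26, 43]
Count of internal (non-leaf) nodes: 6


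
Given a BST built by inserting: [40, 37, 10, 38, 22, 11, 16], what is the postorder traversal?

Tree insertion order: [40, 37, 10, 38, 22, 11, 16]
Tree (level-order array): [40, 37, None, 10, 38, None, 22, None, None, 11, None, None, 16]
Postorder traversal: [16, 11, 22, 10, 38, 37, 40]


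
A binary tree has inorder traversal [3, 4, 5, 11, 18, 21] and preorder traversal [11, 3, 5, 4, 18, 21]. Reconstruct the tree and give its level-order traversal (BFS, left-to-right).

Inorder:  [3, 4, 5, 11, 18, 21]
Preorder: [11, 3, 5, 4, 18, 21]
Algorithm: preorder visits root first, so consume preorder in order;
for each root, split the current inorder slice at that value into
left-subtree inorder and right-subtree inorder, then recurse.
Recursive splits:
  root=11; inorder splits into left=[3, 4, 5], right=[18, 21]
  root=3; inorder splits into left=[], right=[4, 5]
  root=5; inorder splits into left=[4], right=[]
  root=4; inorder splits into left=[], right=[]
  root=18; inorder splits into left=[], right=[21]
  root=21; inorder splits into left=[], right=[]
Reconstructed level-order: [11, 3, 18, 5, 21, 4]


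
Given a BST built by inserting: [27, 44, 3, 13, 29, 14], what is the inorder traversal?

Tree insertion order: [27, 44, 3, 13, 29, 14]
Tree (level-order array): [27, 3, 44, None, 13, 29, None, None, 14]
Inorder traversal: [3, 13, 14, 27, 29, 44]


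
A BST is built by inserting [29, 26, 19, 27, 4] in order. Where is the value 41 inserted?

Starting tree (level order): [29, 26, None, 19, 27, 4]
Insertion path: 29
Result: insert 41 as right child of 29
Final tree (level order): [29, 26, 41, 19, 27, None, None, 4]


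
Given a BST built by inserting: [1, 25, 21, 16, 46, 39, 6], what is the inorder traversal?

Tree insertion order: [1, 25, 21, 16, 46, 39, 6]
Tree (level-order array): [1, None, 25, 21, 46, 16, None, 39, None, 6]
Inorder traversal: [1, 6, 16, 21, 25, 39, 46]


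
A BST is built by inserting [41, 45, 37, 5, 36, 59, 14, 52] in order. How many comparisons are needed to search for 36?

Search path for 36: 41 -> 37 -> 5 -> 36
Found: True
Comparisons: 4


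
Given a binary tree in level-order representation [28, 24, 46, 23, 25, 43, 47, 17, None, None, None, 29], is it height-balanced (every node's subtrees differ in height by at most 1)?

Tree (level-order array): [28, 24, 46, 23, 25, 43, 47, 17, None, None, None, 29]
Definition: a tree is height-balanced if, at every node, |h(left) - h(right)| <= 1 (empty subtree has height -1).
Bottom-up per-node check:
  node 17: h_left=-1, h_right=-1, diff=0 [OK], height=0
  node 23: h_left=0, h_right=-1, diff=1 [OK], height=1
  node 25: h_left=-1, h_right=-1, diff=0 [OK], height=0
  node 24: h_left=1, h_right=0, diff=1 [OK], height=2
  node 29: h_left=-1, h_right=-1, diff=0 [OK], height=0
  node 43: h_left=0, h_right=-1, diff=1 [OK], height=1
  node 47: h_left=-1, h_right=-1, diff=0 [OK], height=0
  node 46: h_left=1, h_right=0, diff=1 [OK], height=2
  node 28: h_left=2, h_right=2, diff=0 [OK], height=3
All nodes satisfy the balance condition.
Result: Balanced


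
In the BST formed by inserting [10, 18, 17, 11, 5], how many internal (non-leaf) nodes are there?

Tree built from: [10, 18, 17, 11, 5]
Tree (level-order array): [10, 5, 18, None, None, 17, None, 11]
Rule: An internal node has at least one child.
Per-node child counts:
  node 10: 2 child(ren)
  node 5: 0 child(ren)
  node 18: 1 child(ren)
  node 17: 1 child(ren)
  node 11: 0 child(ren)
Matching nodes: [10, 18, 17]
Count of internal (non-leaf) nodes: 3


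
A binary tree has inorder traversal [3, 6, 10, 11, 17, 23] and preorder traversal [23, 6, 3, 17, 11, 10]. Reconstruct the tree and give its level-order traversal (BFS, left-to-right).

Inorder:  [3, 6, 10, 11, 17, 23]
Preorder: [23, 6, 3, 17, 11, 10]
Algorithm: preorder visits root first, so consume preorder in order;
for each root, split the current inorder slice at that value into
left-subtree inorder and right-subtree inorder, then recurse.
Recursive splits:
  root=23; inorder splits into left=[3, 6, 10, 11, 17], right=[]
  root=6; inorder splits into left=[3], right=[10, 11, 17]
  root=3; inorder splits into left=[], right=[]
  root=17; inorder splits into left=[10, 11], right=[]
  root=11; inorder splits into left=[10], right=[]
  root=10; inorder splits into left=[], right=[]
Reconstructed level-order: [23, 6, 3, 17, 11, 10]


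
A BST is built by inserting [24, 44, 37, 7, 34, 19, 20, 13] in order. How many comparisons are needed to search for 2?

Search path for 2: 24 -> 7
Found: False
Comparisons: 2


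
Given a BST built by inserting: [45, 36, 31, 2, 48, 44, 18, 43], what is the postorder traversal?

Tree insertion order: [45, 36, 31, 2, 48, 44, 18, 43]
Tree (level-order array): [45, 36, 48, 31, 44, None, None, 2, None, 43, None, None, 18]
Postorder traversal: [18, 2, 31, 43, 44, 36, 48, 45]


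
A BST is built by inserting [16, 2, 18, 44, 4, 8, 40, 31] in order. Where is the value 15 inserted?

Starting tree (level order): [16, 2, 18, None, 4, None, 44, None, 8, 40, None, None, None, 31]
Insertion path: 16 -> 2 -> 4 -> 8
Result: insert 15 as right child of 8
Final tree (level order): [16, 2, 18, None, 4, None, 44, None, 8, 40, None, None, 15, 31]


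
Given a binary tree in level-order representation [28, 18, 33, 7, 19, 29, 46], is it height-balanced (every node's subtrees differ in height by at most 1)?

Tree (level-order array): [28, 18, 33, 7, 19, 29, 46]
Definition: a tree is height-balanced if, at every node, |h(left) - h(right)| <= 1 (empty subtree has height -1).
Bottom-up per-node check:
  node 7: h_left=-1, h_right=-1, diff=0 [OK], height=0
  node 19: h_left=-1, h_right=-1, diff=0 [OK], height=0
  node 18: h_left=0, h_right=0, diff=0 [OK], height=1
  node 29: h_left=-1, h_right=-1, diff=0 [OK], height=0
  node 46: h_left=-1, h_right=-1, diff=0 [OK], height=0
  node 33: h_left=0, h_right=0, diff=0 [OK], height=1
  node 28: h_left=1, h_right=1, diff=0 [OK], height=2
All nodes satisfy the balance condition.
Result: Balanced


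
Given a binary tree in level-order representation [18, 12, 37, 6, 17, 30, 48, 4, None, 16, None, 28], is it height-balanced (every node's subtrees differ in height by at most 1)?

Tree (level-order array): [18, 12, 37, 6, 17, 30, 48, 4, None, 16, None, 28]
Definition: a tree is height-balanced if, at every node, |h(left) - h(right)| <= 1 (empty subtree has height -1).
Bottom-up per-node check:
  node 4: h_left=-1, h_right=-1, diff=0 [OK], height=0
  node 6: h_left=0, h_right=-1, diff=1 [OK], height=1
  node 16: h_left=-1, h_right=-1, diff=0 [OK], height=0
  node 17: h_left=0, h_right=-1, diff=1 [OK], height=1
  node 12: h_left=1, h_right=1, diff=0 [OK], height=2
  node 28: h_left=-1, h_right=-1, diff=0 [OK], height=0
  node 30: h_left=0, h_right=-1, diff=1 [OK], height=1
  node 48: h_left=-1, h_right=-1, diff=0 [OK], height=0
  node 37: h_left=1, h_right=0, diff=1 [OK], height=2
  node 18: h_left=2, h_right=2, diff=0 [OK], height=3
All nodes satisfy the balance condition.
Result: Balanced


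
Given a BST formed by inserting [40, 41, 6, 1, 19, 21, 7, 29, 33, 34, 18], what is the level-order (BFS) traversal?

Tree insertion order: [40, 41, 6, 1, 19, 21, 7, 29, 33, 34, 18]
Tree (level-order array): [40, 6, 41, 1, 19, None, None, None, None, 7, 21, None, 18, None, 29, None, None, None, 33, None, 34]
BFS from the root, enqueuing left then right child of each popped node:
  queue [40] -> pop 40, enqueue [6, 41], visited so far: [40]
  queue [6, 41] -> pop 6, enqueue [1, 19], visited so far: [40, 6]
  queue [41, 1, 19] -> pop 41, enqueue [none], visited so far: [40, 6, 41]
  queue [1, 19] -> pop 1, enqueue [none], visited so far: [40, 6, 41, 1]
  queue [19] -> pop 19, enqueue [7, 21], visited so far: [40, 6, 41, 1, 19]
  queue [7, 21] -> pop 7, enqueue [18], visited so far: [40, 6, 41, 1, 19, 7]
  queue [21, 18] -> pop 21, enqueue [29], visited so far: [40, 6, 41, 1, 19, 7, 21]
  queue [18, 29] -> pop 18, enqueue [none], visited so far: [40, 6, 41, 1, 19, 7, 21, 18]
  queue [29] -> pop 29, enqueue [33], visited so far: [40, 6, 41, 1, 19, 7, 21, 18, 29]
  queue [33] -> pop 33, enqueue [34], visited so far: [40, 6, 41, 1, 19, 7, 21, 18, 29, 33]
  queue [34] -> pop 34, enqueue [none], visited so far: [40, 6, 41, 1, 19, 7, 21, 18, 29, 33, 34]
Result: [40, 6, 41, 1, 19, 7, 21, 18, 29, 33, 34]


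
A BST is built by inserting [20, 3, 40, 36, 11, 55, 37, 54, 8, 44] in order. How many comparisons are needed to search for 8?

Search path for 8: 20 -> 3 -> 11 -> 8
Found: True
Comparisons: 4


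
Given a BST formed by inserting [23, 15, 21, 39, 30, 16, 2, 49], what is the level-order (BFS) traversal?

Tree insertion order: [23, 15, 21, 39, 30, 16, 2, 49]
Tree (level-order array): [23, 15, 39, 2, 21, 30, 49, None, None, 16]
BFS from the root, enqueuing left then right child of each popped node:
  queue [23] -> pop 23, enqueue [15, 39], visited so far: [23]
  queue [15, 39] -> pop 15, enqueue [2, 21], visited so far: [23, 15]
  queue [39, 2, 21] -> pop 39, enqueue [30, 49], visited so far: [23, 15, 39]
  queue [2, 21, 30, 49] -> pop 2, enqueue [none], visited so far: [23, 15, 39, 2]
  queue [21, 30, 49] -> pop 21, enqueue [16], visited so far: [23, 15, 39, 2, 21]
  queue [30, 49, 16] -> pop 30, enqueue [none], visited so far: [23, 15, 39, 2, 21, 30]
  queue [49, 16] -> pop 49, enqueue [none], visited so far: [23, 15, 39, 2, 21, 30, 49]
  queue [16] -> pop 16, enqueue [none], visited so far: [23, 15, 39, 2, 21, 30, 49, 16]
Result: [23, 15, 39, 2, 21, 30, 49, 16]


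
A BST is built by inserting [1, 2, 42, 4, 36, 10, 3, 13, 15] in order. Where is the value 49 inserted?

Starting tree (level order): [1, None, 2, None, 42, 4, None, 3, 36, None, None, 10, None, None, 13, None, 15]
Insertion path: 1 -> 2 -> 42
Result: insert 49 as right child of 42
Final tree (level order): [1, None, 2, None, 42, 4, 49, 3, 36, None, None, None, None, 10, None, None, 13, None, 15]


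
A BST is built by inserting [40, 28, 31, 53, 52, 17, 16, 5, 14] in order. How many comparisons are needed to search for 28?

Search path for 28: 40 -> 28
Found: True
Comparisons: 2


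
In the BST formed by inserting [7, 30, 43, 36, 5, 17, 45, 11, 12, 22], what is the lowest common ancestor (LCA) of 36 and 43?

Tree insertion order: [7, 30, 43, 36, 5, 17, 45, 11, 12, 22]
Tree (level-order array): [7, 5, 30, None, None, 17, 43, 11, 22, 36, 45, None, 12]
In a BST, the LCA of p=36, q=43 is the first node v on the
root-to-leaf path with p <= v <= q (go left if both < v, right if both > v).
Walk from root:
  at 7: both 36 and 43 > 7, go right
  at 30: both 36 and 43 > 30, go right
  at 43: 36 <= 43 <= 43, this is the LCA
LCA = 43


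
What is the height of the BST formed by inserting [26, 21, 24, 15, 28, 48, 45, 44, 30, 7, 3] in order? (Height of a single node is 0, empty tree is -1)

Insertion order: [26, 21, 24, 15, 28, 48, 45, 44, 30, 7, 3]
Tree (level-order array): [26, 21, 28, 15, 24, None, 48, 7, None, None, None, 45, None, 3, None, 44, None, None, None, 30]
Compute height bottom-up (empty subtree = -1):
  height(3) = 1 + max(-1, -1) = 0
  height(7) = 1 + max(0, -1) = 1
  height(15) = 1 + max(1, -1) = 2
  height(24) = 1 + max(-1, -1) = 0
  height(21) = 1 + max(2, 0) = 3
  height(30) = 1 + max(-1, -1) = 0
  height(44) = 1 + max(0, -1) = 1
  height(45) = 1 + max(1, -1) = 2
  height(48) = 1 + max(2, -1) = 3
  height(28) = 1 + max(-1, 3) = 4
  height(26) = 1 + max(3, 4) = 5
Height = 5


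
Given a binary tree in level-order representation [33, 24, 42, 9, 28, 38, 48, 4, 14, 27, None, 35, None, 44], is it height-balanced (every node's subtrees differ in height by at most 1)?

Tree (level-order array): [33, 24, 42, 9, 28, 38, 48, 4, 14, 27, None, 35, None, 44]
Definition: a tree is height-balanced if, at every node, |h(left) - h(right)| <= 1 (empty subtree has height -1).
Bottom-up per-node check:
  node 4: h_left=-1, h_right=-1, diff=0 [OK], height=0
  node 14: h_left=-1, h_right=-1, diff=0 [OK], height=0
  node 9: h_left=0, h_right=0, diff=0 [OK], height=1
  node 27: h_left=-1, h_right=-1, diff=0 [OK], height=0
  node 28: h_left=0, h_right=-1, diff=1 [OK], height=1
  node 24: h_left=1, h_right=1, diff=0 [OK], height=2
  node 35: h_left=-1, h_right=-1, diff=0 [OK], height=0
  node 38: h_left=0, h_right=-1, diff=1 [OK], height=1
  node 44: h_left=-1, h_right=-1, diff=0 [OK], height=0
  node 48: h_left=0, h_right=-1, diff=1 [OK], height=1
  node 42: h_left=1, h_right=1, diff=0 [OK], height=2
  node 33: h_left=2, h_right=2, diff=0 [OK], height=3
All nodes satisfy the balance condition.
Result: Balanced


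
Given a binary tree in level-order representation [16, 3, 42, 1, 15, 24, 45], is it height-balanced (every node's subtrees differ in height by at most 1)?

Tree (level-order array): [16, 3, 42, 1, 15, 24, 45]
Definition: a tree is height-balanced if, at every node, |h(left) - h(right)| <= 1 (empty subtree has height -1).
Bottom-up per-node check:
  node 1: h_left=-1, h_right=-1, diff=0 [OK], height=0
  node 15: h_left=-1, h_right=-1, diff=0 [OK], height=0
  node 3: h_left=0, h_right=0, diff=0 [OK], height=1
  node 24: h_left=-1, h_right=-1, diff=0 [OK], height=0
  node 45: h_left=-1, h_right=-1, diff=0 [OK], height=0
  node 42: h_left=0, h_right=0, diff=0 [OK], height=1
  node 16: h_left=1, h_right=1, diff=0 [OK], height=2
All nodes satisfy the balance condition.
Result: Balanced


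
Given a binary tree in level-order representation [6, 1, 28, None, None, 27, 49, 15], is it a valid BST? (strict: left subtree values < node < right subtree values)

Level-order array: [6, 1, 28, None, None, 27, 49, 15]
Validate using subtree bounds (lo, hi): at each node, require lo < value < hi,
then recurse left with hi=value and right with lo=value.
Preorder trace (stopping at first violation):
  at node 6 with bounds (-inf, +inf): OK
  at node 1 with bounds (-inf, 6): OK
  at node 28 with bounds (6, +inf): OK
  at node 27 with bounds (6, 28): OK
  at node 15 with bounds (6, 27): OK
  at node 49 with bounds (28, +inf): OK
No violation found at any node.
Result: Valid BST


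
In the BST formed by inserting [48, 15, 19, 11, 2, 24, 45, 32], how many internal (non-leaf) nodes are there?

Tree built from: [48, 15, 19, 11, 2, 24, 45, 32]
Tree (level-order array): [48, 15, None, 11, 19, 2, None, None, 24, None, None, None, 45, 32]
Rule: An internal node has at least one child.
Per-node child counts:
  node 48: 1 child(ren)
  node 15: 2 child(ren)
  node 11: 1 child(ren)
  node 2: 0 child(ren)
  node 19: 1 child(ren)
  node 24: 1 child(ren)
  node 45: 1 child(ren)
  node 32: 0 child(ren)
Matching nodes: [48, 15, 11, 19, 24, 45]
Count of internal (non-leaf) nodes: 6


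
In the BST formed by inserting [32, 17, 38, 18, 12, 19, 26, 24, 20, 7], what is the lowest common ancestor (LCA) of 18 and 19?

Tree insertion order: [32, 17, 38, 18, 12, 19, 26, 24, 20, 7]
Tree (level-order array): [32, 17, 38, 12, 18, None, None, 7, None, None, 19, None, None, None, 26, 24, None, 20]
In a BST, the LCA of p=18, q=19 is the first node v on the
root-to-leaf path with p <= v <= q (go left if both < v, right if both > v).
Walk from root:
  at 32: both 18 and 19 < 32, go left
  at 17: both 18 and 19 > 17, go right
  at 18: 18 <= 18 <= 19, this is the LCA
LCA = 18


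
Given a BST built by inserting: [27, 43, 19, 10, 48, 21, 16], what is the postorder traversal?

Tree insertion order: [27, 43, 19, 10, 48, 21, 16]
Tree (level-order array): [27, 19, 43, 10, 21, None, 48, None, 16]
Postorder traversal: [16, 10, 21, 19, 48, 43, 27]


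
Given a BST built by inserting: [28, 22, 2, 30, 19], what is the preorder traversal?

Tree insertion order: [28, 22, 2, 30, 19]
Tree (level-order array): [28, 22, 30, 2, None, None, None, None, 19]
Preorder traversal: [28, 22, 2, 19, 30]


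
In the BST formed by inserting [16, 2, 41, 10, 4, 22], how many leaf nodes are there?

Tree built from: [16, 2, 41, 10, 4, 22]
Tree (level-order array): [16, 2, 41, None, 10, 22, None, 4]
Rule: A leaf has 0 children.
Per-node child counts:
  node 16: 2 child(ren)
  node 2: 1 child(ren)
  node 10: 1 child(ren)
  node 4: 0 child(ren)
  node 41: 1 child(ren)
  node 22: 0 child(ren)
Matching nodes: [4, 22]
Count of leaf nodes: 2


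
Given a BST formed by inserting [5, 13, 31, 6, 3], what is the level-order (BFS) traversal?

Tree insertion order: [5, 13, 31, 6, 3]
Tree (level-order array): [5, 3, 13, None, None, 6, 31]
BFS from the root, enqueuing left then right child of each popped node:
  queue [5] -> pop 5, enqueue [3, 13], visited so far: [5]
  queue [3, 13] -> pop 3, enqueue [none], visited so far: [5, 3]
  queue [13] -> pop 13, enqueue [6, 31], visited so far: [5, 3, 13]
  queue [6, 31] -> pop 6, enqueue [none], visited so far: [5, 3, 13, 6]
  queue [31] -> pop 31, enqueue [none], visited so far: [5, 3, 13, 6, 31]
Result: [5, 3, 13, 6, 31]


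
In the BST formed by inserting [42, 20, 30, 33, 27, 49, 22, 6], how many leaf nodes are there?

Tree built from: [42, 20, 30, 33, 27, 49, 22, 6]
Tree (level-order array): [42, 20, 49, 6, 30, None, None, None, None, 27, 33, 22]
Rule: A leaf has 0 children.
Per-node child counts:
  node 42: 2 child(ren)
  node 20: 2 child(ren)
  node 6: 0 child(ren)
  node 30: 2 child(ren)
  node 27: 1 child(ren)
  node 22: 0 child(ren)
  node 33: 0 child(ren)
  node 49: 0 child(ren)
Matching nodes: [6, 22, 33, 49]
Count of leaf nodes: 4


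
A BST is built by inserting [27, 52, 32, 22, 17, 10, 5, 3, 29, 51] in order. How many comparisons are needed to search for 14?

Search path for 14: 27 -> 22 -> 17 -> 10
Found: False
Comparisons: 4


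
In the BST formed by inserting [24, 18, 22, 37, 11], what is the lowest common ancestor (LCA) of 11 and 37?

Tree insertion order: [24, 18, 22, 37, 11]
Tree (level-order array): [24, 18, 37, 11, 22]
In a BST, the LCA of p=11, q=37 is the first node v on the
root-to-leaf path with p <= v <= q (go left if both < v, right if both > v).
Walk from root:
  at 24: 11 <= 24 <= 37, this is the LCA
LCA = 24


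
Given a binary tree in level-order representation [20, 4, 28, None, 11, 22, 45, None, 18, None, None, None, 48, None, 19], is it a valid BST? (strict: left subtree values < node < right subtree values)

Level-order array: [20, 4, 28, None, 11, 22, 45, None, 18, None, None, None, 48, None, 19]
Validate using subtree bounds (lo, hi): at each node, require lo < value < hi,
then recurse left with hi=value and right with lo=value.
Preorder trace (stopping at first violation):
  at node 20 with bounds (-inf, +inf): OK
  at node 4 with bounds (-inf, 20): OK
  at node 11 with bounds (4, 20): OK
  at node 18 with bounds (11, 20): OK
  at node 19 with bounds (18, 20): OK
  at node 28 with bounds (20, +inf): OK
  at node 22 with bounds (20, 28): OK
  at node 45 with bounds (28, +inf): OK
  at node 48 with bounds (45, +inf): OK
No violation found at any node.
Result: Valid BST


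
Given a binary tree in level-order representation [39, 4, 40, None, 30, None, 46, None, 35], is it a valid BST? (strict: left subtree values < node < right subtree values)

Level-order array: [39, 4, 40, None, 30, None, 46, None, 35]
Validate using subtree bounds (lo, hi): at each node, require lo < value < hi,
then recurse left with hi=value and right with lo=value.
Preorder trace (stopping at first violation):
  at node 39 with bounds (-inf, +inf): OK
  at node 4 with bounds (-inf, 39): OK
  at node 30 with bounds (4, 39): OK
  at node 35 with bounds (30, 39): OK
  at node 40 with bounds (39, +inf): OK
  at node 46 with bounds (40, +inf): OK
No violation found at any node.
Result: Valid BST


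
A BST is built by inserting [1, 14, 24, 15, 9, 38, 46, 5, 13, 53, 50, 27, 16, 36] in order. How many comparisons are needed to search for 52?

Search path for 52: 1 -> 14 -> 24 -> 38 -> 46 -> 53 -> 50
Found: False
Comparisons: 7


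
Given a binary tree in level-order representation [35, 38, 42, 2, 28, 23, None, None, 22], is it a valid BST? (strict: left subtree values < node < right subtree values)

Level-order array: [35, 38, 42, 2, 28, 23, None, None, 22]
Validate using subtree bounds (lo, hi): at each node, require lo < value < hi,
then recurse left with hi=value and right with lo=value.
Preorder trace (stopping at first violation):
  at node 35 with bounds (-inf, +inf): OK
  at node 38 with bounds (-inf, 35): VIOLATION
Node 38 violates its bound: not (-inf < 38 < 35).
Result: Not a valid BST


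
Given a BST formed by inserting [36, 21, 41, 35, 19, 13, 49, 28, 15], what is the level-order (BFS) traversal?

Tree insertion order: [36, 21, 41, 35, 19, 13, 49, 28, 15]
Tree (level-order array): [36, 21, 41, 19, 35, None, 49, 13, None, 28, None, None, None, None, 15]
BFS from the root, enqueuing left then right child of each popped node:
  queue [36] -> pop 36, enqueue [21, 41], visited so far: [36]
  queue [21, 41] -> pop 21, enqueue [19, 35], visited so far: [36, 21]
  queue [41, 19, 35] -> pop 41, enqueue [49], visited so far: [36, 21, 41]
  queue [19, 35, 49] -> pop 19, enqueue [13], visited so far: [36, 21, 41, 19]
  queue [35, 49, 13] -> pop 35, enqueue [28], visited so far: [36, 21, 41, 19, 35]
  queue [49, 13, 28] -> pop 49, enqueue [none], visited so far: [36, 21, 41, 19, 35, 49]
  queue [13, 28] -> pop 13, enqueue [15], visited so far: [36, 21, 41, 19, 35, 49, 13]
  queue [28, 15] -> pop 28, enqueue [none], visited so far: [36, 21, 41, 19, 35, 49, 13, 28]
  queue [15] -> pop 15, enqueue [none], visited so far: [36, 21, 41, 19, 35, 49, 13, 28, 15]
Result: [36, 21, 41, 19, 35, 49, 13, 28, 15]


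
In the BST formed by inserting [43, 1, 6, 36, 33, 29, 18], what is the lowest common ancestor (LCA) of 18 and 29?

Tree insertion order: [43, 1, 6, 36, 33, 29, 18]
Tree (level-order array): [43, 1, None, None, 6, None, 36, 33, None, 29, None, 18]
In a BST, the LCA of p=18, q=29 is the first node v on the
root-to-leaf path with p <= v <= q (go left if both < v, right if both > v).
Walk from root:
  at 43: both 18 and 29 < 43, go left
  at 1: both 18 and 29 > 1, go right
  at 6: both 18 and 29 > 6, go right
  at 36: both 18 and 29 < 36, go left
  at 33: both 18 and 29 < 33, go left
  at 29: 18 <= 29 <= 29, this is the LCA
LCA = 29
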